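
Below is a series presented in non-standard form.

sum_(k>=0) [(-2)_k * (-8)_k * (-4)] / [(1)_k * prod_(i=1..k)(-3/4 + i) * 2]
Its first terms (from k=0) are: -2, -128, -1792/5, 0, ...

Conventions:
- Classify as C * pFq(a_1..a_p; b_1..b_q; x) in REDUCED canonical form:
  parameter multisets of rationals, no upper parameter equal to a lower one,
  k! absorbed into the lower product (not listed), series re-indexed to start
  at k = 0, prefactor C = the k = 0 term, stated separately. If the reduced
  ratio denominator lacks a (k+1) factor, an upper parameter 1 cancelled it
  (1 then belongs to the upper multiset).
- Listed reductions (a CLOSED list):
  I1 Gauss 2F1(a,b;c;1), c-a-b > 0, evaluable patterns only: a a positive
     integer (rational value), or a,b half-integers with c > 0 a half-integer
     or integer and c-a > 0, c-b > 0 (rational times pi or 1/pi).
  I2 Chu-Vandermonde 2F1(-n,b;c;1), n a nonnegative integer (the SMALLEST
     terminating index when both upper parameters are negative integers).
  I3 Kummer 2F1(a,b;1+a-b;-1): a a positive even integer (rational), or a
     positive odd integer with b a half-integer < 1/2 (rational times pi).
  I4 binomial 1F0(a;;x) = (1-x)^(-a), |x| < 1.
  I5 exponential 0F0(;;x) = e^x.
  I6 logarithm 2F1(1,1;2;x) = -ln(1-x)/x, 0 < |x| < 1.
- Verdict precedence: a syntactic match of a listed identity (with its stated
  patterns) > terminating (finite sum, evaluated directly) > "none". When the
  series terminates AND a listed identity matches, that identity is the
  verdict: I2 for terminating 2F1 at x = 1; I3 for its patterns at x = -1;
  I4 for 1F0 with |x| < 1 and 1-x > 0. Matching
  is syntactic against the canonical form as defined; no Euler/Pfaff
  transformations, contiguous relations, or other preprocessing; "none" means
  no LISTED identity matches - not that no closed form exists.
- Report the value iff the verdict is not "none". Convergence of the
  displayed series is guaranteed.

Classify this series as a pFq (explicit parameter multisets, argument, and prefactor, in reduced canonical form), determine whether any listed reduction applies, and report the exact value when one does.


Prefactor -2, argument 1: 2F1 with upper {-8, -2} over lower {1/4}. Verdict: this is the Chu-Vandermonde identity I2 (terminating 2F1 at x = 1 with n = 2, b = -8, c = 1/4). Value: -2442/5.

The tell: with t_0 = -2, (1)_k (C = -2, x = 1) is k! itself.
Ratio: r(k) = 1 * (k-8) (k-2) / [(k+1/4) (k+1)] - rational in k. x = 1; t_0 = -2; negate the roots.


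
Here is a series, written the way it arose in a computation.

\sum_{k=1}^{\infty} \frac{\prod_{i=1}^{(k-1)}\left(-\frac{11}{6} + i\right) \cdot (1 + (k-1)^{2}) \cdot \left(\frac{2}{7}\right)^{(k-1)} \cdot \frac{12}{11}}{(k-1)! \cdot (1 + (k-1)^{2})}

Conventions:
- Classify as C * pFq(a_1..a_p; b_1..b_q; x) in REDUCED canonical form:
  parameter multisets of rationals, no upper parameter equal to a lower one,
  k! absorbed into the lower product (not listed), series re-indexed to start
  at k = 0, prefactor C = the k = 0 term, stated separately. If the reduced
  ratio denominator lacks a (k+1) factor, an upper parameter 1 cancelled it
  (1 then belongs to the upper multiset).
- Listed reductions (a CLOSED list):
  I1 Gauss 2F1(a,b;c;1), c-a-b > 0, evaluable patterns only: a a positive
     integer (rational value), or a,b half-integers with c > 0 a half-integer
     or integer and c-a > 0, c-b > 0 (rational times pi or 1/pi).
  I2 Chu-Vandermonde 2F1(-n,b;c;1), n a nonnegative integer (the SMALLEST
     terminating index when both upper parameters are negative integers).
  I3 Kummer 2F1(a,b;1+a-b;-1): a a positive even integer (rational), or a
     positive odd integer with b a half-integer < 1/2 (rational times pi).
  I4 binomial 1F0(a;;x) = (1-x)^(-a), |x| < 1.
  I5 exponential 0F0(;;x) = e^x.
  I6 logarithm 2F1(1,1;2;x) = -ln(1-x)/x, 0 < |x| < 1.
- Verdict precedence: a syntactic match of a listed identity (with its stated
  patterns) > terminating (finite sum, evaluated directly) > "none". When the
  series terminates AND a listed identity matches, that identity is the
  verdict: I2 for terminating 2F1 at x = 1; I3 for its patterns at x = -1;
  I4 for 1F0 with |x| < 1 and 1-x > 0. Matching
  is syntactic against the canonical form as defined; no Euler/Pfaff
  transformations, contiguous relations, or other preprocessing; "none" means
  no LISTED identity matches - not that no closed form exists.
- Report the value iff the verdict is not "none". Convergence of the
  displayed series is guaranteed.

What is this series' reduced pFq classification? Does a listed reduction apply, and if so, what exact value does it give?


With C = \frac{12}{11}: the canonical form is 1F0(-\frac{5}{6}; -; \frac{2}{7}). Verdict: this is the binomial series (I4) (the 1F0 binomial series: exponent 5/6, x = \frac{2}{7}). Hence: \frac{12}{11} \cdot \left(\frac{5}{7}\right)^{\frac{5}{6}}.

Key observation: x = \frac{2}{7} and striking the common factor k^2 + 1 reduces the term (prefactor 12/11).
Ratio: r(k) = \frac{2}{7} * (k-\frac{5}{6}) / [(k+1)] ; factor over Q: parameters, x = \frac{2}{7}, and C = \frac{12}{11}.


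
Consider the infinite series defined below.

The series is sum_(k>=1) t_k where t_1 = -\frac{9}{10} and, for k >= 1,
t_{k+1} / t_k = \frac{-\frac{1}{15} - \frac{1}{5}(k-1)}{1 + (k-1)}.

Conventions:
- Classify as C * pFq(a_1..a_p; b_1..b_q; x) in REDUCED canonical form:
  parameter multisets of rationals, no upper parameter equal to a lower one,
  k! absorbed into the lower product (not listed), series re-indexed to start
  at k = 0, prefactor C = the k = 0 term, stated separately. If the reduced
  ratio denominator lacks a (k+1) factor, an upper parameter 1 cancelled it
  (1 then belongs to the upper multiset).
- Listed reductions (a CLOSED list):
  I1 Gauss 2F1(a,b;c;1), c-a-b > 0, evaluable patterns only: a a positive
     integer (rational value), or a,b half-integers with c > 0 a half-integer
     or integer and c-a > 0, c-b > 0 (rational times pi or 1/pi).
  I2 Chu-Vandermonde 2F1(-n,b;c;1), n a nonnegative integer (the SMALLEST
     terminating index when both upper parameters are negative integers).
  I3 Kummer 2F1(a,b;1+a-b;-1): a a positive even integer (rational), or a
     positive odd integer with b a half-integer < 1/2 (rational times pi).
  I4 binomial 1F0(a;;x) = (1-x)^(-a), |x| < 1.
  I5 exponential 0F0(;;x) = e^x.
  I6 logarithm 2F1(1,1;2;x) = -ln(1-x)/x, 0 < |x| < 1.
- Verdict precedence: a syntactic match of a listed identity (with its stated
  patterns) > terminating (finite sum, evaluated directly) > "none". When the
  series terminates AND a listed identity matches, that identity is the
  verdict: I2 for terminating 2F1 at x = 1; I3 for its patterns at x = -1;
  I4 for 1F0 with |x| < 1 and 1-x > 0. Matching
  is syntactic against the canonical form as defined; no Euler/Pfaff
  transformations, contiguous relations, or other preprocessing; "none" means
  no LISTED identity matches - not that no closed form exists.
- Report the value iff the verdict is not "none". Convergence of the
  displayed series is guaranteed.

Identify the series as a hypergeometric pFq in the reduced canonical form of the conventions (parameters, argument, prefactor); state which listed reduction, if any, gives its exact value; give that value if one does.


The series (x = -\frac{1}{5}) is 1F0: upper {\frac{1}{3}}, lower {-}, prefactor -\frac{9}{10}. Verdict: binomial (I4) applies (the 1F0 binomial series: exponent -1/3, x = -\frac{1}{5}). Sum: \left(-\frac{9}{10}\right) \cdot \left(\frac{6}{5}\right)^{-\frac{1}{3}}.

Key observation: t_0 being -\frac{9}{10}, the expanded ratio factors over Q; C = -9/10, roots give parameters.
Term ratio: r(k) = -\frac{1}{5} * (k+\frac{1}{3}) / [(k+1)] - rational in k, leading ratio -\frac{1}{5}; with t_0 = -\frac{9}{10}, classification follows.


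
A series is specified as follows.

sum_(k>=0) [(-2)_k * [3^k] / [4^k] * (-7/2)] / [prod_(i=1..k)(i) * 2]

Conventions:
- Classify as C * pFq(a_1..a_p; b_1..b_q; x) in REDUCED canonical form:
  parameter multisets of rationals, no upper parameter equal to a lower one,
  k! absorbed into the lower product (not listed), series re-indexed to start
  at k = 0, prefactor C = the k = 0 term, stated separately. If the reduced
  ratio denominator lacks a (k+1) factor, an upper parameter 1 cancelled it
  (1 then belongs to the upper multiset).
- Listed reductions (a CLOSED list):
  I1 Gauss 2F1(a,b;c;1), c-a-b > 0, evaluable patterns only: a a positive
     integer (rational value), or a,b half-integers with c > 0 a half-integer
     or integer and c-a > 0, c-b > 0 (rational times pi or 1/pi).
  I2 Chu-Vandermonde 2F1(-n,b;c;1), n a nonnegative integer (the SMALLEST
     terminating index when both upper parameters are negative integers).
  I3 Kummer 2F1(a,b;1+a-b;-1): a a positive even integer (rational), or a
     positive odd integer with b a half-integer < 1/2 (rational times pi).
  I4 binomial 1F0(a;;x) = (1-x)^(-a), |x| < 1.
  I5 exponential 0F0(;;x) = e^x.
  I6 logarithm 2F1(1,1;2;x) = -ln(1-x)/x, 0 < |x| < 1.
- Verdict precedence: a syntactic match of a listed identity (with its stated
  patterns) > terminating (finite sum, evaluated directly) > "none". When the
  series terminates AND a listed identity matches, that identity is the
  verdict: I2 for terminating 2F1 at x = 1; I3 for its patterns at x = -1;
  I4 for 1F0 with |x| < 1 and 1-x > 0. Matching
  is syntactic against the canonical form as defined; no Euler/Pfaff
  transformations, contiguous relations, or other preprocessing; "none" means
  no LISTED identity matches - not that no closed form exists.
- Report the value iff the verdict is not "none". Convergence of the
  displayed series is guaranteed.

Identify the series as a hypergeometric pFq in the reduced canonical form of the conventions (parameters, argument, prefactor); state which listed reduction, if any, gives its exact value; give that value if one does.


This is -7/4 * 1F0(-2; -; 3/4) in reduced canonical form. Verdict: binomial (I4) applies (the 1F0 binomial series: exponent 2, x = 3/4). Sum: -7/64.

Key observation: x = (3/4) and the two geometric factors (prefactor -7/4) combine into one argument.
Step ratio: r(k) = (3/4) * (k-2) / [(k+1)] - rational; roots negated = parameters, x = (3/4), C = -7/4.


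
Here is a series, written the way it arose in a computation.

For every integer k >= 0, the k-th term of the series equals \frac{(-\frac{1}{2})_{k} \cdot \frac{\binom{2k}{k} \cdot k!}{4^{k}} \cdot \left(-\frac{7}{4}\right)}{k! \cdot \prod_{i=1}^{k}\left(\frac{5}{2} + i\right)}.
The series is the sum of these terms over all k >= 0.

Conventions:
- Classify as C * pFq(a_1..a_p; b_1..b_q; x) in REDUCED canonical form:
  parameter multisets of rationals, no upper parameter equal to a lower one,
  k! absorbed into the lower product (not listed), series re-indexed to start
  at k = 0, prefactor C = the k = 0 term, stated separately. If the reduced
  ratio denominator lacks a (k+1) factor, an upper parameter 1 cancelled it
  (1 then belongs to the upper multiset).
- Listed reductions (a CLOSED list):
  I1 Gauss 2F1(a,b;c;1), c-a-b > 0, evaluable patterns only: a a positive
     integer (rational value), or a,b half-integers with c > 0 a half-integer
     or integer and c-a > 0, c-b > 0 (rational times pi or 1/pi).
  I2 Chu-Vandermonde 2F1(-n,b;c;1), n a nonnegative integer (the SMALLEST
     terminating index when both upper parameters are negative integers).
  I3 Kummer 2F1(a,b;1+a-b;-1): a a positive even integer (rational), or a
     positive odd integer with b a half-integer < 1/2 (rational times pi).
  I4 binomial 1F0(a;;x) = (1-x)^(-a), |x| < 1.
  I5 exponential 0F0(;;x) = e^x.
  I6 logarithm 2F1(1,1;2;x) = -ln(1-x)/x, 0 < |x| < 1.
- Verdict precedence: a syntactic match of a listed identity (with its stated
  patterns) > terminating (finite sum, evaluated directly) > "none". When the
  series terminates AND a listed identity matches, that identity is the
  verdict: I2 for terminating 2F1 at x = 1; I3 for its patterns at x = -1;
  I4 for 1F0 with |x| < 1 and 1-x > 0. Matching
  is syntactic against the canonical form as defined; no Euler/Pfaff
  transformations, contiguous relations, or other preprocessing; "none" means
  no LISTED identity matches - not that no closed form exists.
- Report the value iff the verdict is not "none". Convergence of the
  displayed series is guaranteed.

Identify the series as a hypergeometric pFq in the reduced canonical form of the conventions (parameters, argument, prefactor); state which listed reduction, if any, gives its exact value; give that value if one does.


x = 1 here; the reduced form reads 2F1, upper {-\frac{1}{2}, \frac{1}{2}}, lower {\frac{7}{2}}, C = -\frac{7}{4}. Verdict: Gauss's theorem I1 (half-integer case) applies (x = 1; upper {-\frac{1}{2}, \frac{1}{2}} half-integers, c = \frac{7}{2} in the evaluable pattern). Exact value: \left(-\frac{525}{1024}\right) \cdot \pi.

Key step: from the first term -\frac{7}{4}: C(2k,k) (C = -7/4, x = 1) equals 4^k (1/2)_k / k!.
Term ratio: r(k) = 1 * (k-\frac{1}{2}) (k+\frac{1}{2}) / [(k+\frac{7}{2}) (k+1)] - rational in k. x = 1; t_0 = -\frac{7}{4}; negate the roots.


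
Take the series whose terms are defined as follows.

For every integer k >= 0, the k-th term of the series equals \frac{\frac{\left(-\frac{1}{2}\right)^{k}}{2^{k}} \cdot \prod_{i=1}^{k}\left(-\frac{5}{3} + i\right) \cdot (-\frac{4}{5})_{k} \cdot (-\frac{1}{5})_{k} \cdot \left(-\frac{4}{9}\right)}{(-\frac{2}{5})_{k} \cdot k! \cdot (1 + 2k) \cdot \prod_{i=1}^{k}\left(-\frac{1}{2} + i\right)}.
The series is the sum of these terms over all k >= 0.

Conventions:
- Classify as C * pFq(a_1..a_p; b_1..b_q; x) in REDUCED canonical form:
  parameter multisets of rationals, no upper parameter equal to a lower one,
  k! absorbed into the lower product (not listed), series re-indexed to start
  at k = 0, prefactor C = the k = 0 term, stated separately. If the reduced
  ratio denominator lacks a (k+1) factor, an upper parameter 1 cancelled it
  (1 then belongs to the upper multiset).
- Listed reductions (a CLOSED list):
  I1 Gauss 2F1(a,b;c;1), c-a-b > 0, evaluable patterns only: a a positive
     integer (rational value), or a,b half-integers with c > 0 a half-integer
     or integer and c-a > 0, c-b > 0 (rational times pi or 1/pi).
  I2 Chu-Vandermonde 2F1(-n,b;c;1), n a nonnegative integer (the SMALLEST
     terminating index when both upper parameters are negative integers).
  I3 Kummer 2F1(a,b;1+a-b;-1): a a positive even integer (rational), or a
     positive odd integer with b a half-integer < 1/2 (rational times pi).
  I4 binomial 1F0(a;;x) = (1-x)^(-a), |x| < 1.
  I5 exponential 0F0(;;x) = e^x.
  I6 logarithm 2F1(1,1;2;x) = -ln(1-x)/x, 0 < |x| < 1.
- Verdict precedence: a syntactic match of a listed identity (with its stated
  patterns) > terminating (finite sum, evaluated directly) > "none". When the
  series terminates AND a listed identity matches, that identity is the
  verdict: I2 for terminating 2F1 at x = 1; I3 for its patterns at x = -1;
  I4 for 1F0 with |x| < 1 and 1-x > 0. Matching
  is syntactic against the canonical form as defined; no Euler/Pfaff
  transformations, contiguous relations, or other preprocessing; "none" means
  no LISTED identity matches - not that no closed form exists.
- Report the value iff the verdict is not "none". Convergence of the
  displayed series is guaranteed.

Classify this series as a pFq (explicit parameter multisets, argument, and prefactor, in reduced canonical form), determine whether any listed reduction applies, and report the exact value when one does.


Reduced: x = -\frac{1}{4}, 3F2, upper = {-\frac{4}{5}, -\frac{2}{3}, -\frac{1}{5}}, lower = {-\frac{2}{5}, \frac{3}{2}}, C = -\frac{4}{9}. Verdict: none. Every listed pattern misses the 3F2 form at -\frac{1}{4}, upper {-\frac{4}{5}, -\frac{2}{3}, -\frac{1}{5}}.

First insight: x = -\frac{1}{4} and the running product (C = -4/9) telescopes to a rising factorial.
Adjacent-term ratio: r(k) = -\frac{1}{4} * (k-\frac{4}{5}) (k-\frac{2}{3}) (k-\frac{1}{5}) / [(k-\frac{2}{5}) (k+\frac{3}{2}) (k+1)] - rational; roots negated = parameters, x = -\frac{1}{4}, C = -\frac{4}{9}.


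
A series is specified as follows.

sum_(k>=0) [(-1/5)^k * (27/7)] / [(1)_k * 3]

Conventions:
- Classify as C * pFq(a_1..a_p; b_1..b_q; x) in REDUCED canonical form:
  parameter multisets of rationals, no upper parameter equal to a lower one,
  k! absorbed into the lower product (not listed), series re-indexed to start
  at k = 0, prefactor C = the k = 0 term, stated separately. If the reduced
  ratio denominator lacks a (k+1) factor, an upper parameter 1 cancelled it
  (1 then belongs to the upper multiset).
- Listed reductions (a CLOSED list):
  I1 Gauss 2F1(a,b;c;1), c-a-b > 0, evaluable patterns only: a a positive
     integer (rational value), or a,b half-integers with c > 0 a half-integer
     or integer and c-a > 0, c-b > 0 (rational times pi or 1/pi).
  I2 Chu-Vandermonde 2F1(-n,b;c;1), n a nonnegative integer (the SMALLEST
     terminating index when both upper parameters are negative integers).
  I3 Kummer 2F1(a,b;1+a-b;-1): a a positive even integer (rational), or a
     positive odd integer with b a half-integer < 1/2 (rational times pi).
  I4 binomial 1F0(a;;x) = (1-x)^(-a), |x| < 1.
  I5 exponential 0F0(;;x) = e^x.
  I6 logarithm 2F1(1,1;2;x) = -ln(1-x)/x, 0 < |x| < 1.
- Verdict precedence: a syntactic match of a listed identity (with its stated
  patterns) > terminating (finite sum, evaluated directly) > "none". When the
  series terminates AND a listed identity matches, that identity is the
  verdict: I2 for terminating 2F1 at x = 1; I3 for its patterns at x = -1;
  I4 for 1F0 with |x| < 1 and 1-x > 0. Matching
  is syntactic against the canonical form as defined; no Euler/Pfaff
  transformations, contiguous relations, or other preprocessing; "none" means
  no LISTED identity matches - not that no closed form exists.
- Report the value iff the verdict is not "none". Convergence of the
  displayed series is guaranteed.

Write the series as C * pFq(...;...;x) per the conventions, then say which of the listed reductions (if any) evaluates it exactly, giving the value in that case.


Prefactor 9/7, argument -1/5: 0F0 with upper {-} over lower {-}. Verdict at x = -1/5: the exponential series (I5) matches (the 0F0 exponential series at x = -1/5). Exact value: (9/7) * e^(-1/5).

Structural cue: t_0 being 9/7, (1)_k (prefactor 9/7) is k! itself.
Term ratio: r(k) = (-1/5) * 1 / [(k+1)] - rational in k. x = (-1/5); t_0 = 9/7; negate the roots.


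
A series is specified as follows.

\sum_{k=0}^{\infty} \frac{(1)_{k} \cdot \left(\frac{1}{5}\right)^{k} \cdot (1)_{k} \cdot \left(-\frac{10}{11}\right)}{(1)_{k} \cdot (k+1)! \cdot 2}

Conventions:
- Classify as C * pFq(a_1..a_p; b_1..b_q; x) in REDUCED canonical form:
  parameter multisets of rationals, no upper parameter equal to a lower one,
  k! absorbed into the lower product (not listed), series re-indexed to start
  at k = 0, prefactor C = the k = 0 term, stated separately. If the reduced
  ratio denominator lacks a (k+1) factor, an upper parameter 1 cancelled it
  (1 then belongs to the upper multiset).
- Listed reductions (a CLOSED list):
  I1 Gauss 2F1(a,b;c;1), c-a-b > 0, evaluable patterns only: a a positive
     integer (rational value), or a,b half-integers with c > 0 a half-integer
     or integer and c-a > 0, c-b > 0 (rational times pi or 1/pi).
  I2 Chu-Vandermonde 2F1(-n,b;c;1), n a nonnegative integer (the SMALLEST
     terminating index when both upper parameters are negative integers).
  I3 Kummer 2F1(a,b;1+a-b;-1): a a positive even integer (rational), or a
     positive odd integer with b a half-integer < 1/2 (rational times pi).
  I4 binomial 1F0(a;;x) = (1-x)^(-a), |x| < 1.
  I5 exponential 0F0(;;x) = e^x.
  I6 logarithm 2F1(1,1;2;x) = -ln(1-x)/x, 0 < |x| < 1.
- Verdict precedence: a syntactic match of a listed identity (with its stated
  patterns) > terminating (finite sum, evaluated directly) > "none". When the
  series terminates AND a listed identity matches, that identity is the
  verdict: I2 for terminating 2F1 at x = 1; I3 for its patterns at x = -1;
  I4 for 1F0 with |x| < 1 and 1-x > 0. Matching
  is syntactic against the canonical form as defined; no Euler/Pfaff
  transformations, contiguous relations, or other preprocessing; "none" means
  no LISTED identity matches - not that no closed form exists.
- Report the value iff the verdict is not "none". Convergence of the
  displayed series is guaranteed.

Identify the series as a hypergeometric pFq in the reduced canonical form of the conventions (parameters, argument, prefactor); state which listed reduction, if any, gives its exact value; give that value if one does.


The series (x = \frac{1}{5}) is 2F1: upper {1, 1}, lower {2}, prefactor -\frac{5}{11}. Verdict: the I6 logarithm reduction fires (the logarithm: parameters (1,1;2), x = \frac{1}{5}). Value: \frac{25}{11} \cdot \ln\left(\frac{4}{5}\right).

The tell: from the first term -\frac{5}{11}: the constant factors (C = -5/11) combine into one prefactor.
Consecutive-term ratio: r(k) = \frac{1}{5} * (k+1) (k+1) / [(k+2) (k+1)] - poly over poly, x = \frac{1}{5} from leading terms; C = -\frac{5}{11} at k = 0.


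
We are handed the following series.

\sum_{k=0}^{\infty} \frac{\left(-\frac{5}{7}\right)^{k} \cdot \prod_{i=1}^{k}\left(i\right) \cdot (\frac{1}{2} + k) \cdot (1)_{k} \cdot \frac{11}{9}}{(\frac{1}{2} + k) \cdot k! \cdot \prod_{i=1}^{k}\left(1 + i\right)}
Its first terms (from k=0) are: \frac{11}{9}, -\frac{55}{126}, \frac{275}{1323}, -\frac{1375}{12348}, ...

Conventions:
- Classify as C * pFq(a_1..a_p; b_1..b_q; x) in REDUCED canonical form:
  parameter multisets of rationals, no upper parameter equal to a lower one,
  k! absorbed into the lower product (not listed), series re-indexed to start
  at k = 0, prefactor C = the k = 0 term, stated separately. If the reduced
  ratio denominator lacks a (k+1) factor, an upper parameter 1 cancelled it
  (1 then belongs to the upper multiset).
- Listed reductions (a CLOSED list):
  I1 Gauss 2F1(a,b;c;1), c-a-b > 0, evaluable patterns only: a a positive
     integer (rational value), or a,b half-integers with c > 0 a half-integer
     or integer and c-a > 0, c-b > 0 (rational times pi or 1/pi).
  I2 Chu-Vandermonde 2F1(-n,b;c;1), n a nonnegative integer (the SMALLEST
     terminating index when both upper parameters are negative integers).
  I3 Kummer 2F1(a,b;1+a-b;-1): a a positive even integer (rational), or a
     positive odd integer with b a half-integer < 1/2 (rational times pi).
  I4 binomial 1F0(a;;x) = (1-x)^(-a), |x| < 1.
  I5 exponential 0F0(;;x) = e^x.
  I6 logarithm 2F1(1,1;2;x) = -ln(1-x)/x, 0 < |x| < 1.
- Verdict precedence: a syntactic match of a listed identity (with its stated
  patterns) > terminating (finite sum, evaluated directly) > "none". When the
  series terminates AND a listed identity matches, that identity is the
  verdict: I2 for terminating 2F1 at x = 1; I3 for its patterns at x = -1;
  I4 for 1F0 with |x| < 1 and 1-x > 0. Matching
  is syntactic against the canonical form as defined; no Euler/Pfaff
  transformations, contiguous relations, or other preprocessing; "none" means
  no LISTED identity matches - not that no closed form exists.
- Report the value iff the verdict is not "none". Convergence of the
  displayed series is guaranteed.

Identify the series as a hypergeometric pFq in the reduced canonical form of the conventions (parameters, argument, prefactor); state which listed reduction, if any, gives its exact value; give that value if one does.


Prefactor \frac{11}{9}, argument -\frac{5}{7}: 2F1 with upper {1, 1} over lower {2}. Verdict: the logarithmic series (I6) fires (the logarithm: parameters (1,1;2), x = -\frac{5}{7}). Hence: \frac{77}{45} \cdot \ln\left(\frac{12}{7}\right).

Structural cue: x = -\frac{5}{7} and the running product (C = 11/9, x = -5/7) telescopes to a rising factorial.
Adjacent-term ratio: r(k) = -\frac{5}{7} * (k+1) (k+1) / [(k+2) (k+1)] - poly over poly, x = -\frac{5}{7} from leading terms; C = \frac{11}{9} at k = 0.


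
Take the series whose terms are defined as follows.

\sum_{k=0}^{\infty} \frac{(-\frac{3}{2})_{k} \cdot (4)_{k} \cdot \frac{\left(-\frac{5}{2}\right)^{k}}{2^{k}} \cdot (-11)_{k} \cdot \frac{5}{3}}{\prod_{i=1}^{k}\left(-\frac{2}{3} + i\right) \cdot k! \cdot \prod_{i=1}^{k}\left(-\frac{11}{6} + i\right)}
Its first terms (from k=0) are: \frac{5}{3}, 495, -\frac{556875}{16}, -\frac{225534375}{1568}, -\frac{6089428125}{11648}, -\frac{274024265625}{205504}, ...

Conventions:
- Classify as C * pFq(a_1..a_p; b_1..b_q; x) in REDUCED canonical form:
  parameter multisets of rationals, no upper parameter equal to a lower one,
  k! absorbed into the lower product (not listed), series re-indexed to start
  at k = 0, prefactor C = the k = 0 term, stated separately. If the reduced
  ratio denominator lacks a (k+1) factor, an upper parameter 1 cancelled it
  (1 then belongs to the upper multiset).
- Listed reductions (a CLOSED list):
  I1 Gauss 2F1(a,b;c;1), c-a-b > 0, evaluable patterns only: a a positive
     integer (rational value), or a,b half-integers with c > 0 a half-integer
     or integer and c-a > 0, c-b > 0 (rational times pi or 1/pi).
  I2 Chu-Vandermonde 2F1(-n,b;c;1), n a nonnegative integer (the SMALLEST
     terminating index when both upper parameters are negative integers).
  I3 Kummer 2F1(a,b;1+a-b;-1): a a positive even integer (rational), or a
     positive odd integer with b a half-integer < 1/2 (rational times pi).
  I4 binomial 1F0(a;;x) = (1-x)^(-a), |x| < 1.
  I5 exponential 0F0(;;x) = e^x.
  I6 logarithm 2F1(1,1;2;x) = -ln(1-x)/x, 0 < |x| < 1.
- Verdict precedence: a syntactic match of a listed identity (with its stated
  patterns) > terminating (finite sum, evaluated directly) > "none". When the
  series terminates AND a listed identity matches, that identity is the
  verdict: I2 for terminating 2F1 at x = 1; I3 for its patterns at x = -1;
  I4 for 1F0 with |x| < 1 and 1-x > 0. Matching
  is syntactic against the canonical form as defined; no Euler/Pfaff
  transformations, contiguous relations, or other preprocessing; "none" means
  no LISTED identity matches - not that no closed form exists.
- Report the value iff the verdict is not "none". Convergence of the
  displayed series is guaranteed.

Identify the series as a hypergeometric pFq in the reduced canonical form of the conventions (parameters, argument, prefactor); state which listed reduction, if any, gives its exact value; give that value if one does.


At argument -\frac{5}{4}: a 3F2 with upper {-11, -\frac{3}{2}, 4}, lower {-\frac{5}{6}, \frac{1}{3}}, scaled by C = \frac{5}{3}. Verdict: terminating - upper parameter -11 makes this a finite sum (last index 11), evaluated exactly. Hence: -\frac{4640324564377117554396495355}{402589786819100934144}.

The tell: from the first term \frac{5}{3}: the two k-th powers (C = 5/3) combine into one argument.
Step ratio: r(k) = -\frac{5}{4} * (k-11) (k-\frac{3}{2}) (k+4) / [(k-\frac{5}{6}) (k+\frac{1}{3}) (k+1)] ; factor over Q: parameters, x = -\frac{5}{4}, and C = \frac{5}{3}.


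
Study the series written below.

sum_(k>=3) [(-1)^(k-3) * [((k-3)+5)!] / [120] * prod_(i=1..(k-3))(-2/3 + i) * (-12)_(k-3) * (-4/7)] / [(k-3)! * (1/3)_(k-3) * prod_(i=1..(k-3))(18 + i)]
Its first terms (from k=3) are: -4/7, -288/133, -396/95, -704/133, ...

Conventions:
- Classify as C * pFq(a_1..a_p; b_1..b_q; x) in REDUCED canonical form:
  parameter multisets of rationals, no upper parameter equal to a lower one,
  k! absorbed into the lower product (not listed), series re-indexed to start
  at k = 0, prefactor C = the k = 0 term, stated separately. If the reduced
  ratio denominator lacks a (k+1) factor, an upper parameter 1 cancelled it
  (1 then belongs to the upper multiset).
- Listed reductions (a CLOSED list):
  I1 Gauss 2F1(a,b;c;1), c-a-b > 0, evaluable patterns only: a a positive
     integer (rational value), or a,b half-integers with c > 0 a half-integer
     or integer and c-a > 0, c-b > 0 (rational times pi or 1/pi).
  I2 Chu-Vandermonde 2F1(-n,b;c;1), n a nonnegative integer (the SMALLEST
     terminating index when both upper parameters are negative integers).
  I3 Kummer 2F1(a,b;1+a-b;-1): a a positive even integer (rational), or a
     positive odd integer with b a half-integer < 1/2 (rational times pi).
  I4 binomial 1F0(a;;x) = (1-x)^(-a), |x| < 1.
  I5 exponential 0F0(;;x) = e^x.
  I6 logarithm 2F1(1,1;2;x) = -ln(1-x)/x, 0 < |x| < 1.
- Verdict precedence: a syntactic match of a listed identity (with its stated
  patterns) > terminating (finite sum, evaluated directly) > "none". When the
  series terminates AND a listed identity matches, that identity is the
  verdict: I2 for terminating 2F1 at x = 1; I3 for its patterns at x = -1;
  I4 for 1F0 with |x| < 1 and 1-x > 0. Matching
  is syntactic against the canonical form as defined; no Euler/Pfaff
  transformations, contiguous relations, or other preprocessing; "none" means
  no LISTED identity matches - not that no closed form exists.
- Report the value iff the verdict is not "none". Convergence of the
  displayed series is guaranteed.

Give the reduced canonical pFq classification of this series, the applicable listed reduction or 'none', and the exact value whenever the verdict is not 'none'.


The series (x = -1) is 2F1: upper {-12, 6}, lower {19}, prefactor -4/7. Verdict at x = -1: the Kummer evaluation I3 matches (x = -1; c = 19 equals 1+a-b for upper {-12, 6}: listed pattern). Sum: -816/35.

The tell: x = (-1) and the parameter 1/3 appears in both the upper and lower lists and cancels.
Consecutive-term ratio: r(k) = (-1) * (k-12) (k+6) / [(k+19) (k+1)] - rational in k, leading ratio (-1); with t_0 = -4/7, classification follows.


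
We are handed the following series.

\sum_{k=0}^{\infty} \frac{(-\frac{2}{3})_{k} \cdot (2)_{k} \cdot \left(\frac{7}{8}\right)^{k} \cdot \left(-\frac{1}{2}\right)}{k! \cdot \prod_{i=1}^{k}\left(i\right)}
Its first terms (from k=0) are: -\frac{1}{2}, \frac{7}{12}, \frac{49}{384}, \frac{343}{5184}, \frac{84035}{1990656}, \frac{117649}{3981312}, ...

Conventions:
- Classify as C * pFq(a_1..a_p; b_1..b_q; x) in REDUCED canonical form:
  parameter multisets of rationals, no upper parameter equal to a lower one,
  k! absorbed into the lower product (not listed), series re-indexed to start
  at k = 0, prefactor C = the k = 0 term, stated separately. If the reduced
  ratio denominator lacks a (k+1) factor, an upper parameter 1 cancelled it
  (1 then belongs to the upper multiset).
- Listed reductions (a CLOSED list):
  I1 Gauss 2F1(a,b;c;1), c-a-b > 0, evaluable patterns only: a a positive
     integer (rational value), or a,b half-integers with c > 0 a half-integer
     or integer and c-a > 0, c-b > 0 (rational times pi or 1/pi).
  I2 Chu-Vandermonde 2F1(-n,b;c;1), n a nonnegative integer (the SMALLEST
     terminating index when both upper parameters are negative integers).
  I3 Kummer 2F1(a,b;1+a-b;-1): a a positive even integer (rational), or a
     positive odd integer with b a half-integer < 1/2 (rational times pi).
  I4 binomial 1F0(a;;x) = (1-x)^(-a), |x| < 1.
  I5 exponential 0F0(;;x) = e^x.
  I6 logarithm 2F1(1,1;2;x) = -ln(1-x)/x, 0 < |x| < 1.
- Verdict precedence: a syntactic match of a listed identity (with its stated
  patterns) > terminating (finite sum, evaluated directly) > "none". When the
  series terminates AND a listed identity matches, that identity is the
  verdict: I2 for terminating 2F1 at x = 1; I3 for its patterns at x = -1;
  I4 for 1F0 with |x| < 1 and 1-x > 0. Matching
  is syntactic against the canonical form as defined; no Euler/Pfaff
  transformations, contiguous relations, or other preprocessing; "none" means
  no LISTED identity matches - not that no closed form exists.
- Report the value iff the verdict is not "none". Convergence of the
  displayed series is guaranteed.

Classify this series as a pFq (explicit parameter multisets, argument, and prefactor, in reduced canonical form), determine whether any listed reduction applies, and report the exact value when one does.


x = \frac{7}{8} here; the reduced form reads 2F1, upper {-\frac{2}{3}, 2}, lower {1}, C = -\frac{1}{2}. Verdict: none. No listed pattern accepts 2F1(-\frac{2}{3}, 2; 1; \frac{7}{8}).

First insight: with t_0 = -\frac{1}{2}, the product of the first k integers (prefactor -1/2) is k!.
Ratio: r(k) = \frac{7}{8} * (k-\frac{2}{3}) (k+2) / [(k+1) (k+1)] - rational in k, leading ratio \frac{7}{8}; with t_0 = -\frac{1}{2}, classification follows.


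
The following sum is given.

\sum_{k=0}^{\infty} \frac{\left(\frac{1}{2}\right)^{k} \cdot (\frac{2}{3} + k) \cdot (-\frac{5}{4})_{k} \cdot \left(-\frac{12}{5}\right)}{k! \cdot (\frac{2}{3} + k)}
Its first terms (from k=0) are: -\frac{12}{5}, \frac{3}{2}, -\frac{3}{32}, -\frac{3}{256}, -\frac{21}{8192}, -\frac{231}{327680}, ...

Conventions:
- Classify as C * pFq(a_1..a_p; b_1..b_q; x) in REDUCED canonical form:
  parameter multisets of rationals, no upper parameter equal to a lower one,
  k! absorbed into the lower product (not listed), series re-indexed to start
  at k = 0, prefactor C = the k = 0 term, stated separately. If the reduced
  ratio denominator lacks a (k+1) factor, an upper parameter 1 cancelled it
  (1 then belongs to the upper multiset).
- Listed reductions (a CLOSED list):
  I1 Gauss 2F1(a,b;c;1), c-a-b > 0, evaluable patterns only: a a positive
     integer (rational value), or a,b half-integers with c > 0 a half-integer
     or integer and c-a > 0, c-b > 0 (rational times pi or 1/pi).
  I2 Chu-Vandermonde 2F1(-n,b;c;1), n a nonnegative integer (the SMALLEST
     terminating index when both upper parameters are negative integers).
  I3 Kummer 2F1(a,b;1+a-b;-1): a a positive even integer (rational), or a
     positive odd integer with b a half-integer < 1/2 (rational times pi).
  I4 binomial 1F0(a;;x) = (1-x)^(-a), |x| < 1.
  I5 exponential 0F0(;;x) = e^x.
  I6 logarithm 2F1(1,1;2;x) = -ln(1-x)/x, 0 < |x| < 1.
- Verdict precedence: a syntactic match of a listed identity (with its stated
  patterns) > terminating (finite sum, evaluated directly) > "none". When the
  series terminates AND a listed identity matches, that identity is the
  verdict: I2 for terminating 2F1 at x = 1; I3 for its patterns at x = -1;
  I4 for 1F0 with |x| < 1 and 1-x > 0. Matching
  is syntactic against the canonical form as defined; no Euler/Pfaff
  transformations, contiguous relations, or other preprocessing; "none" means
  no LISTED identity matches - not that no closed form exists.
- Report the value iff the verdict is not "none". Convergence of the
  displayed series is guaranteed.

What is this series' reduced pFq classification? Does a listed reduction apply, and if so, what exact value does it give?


This is -\frac{12}{5} * 1F0(-\frac{5}{4}; -; \frac{1}{2}) in reduced canonical form. Verdict: binomial (I4) matches (the 1F0 binomial series: exponent 5/4, x = \frac{1}{2}). Its exact value is \left(-\frac{12}{5}\right) \cdot \left(\frac{1}{2}\right)^{\frac{5}{4}}.

Key step: from the first term -\frac{12}{5}: striking the common factor k + 2/3 reduces the term (C = -12/5).
Step ratio: r(k) = \frac{1}{2} * (k-\frac{5}{4}) / [(k+1)] - rational in k. x = \frac{1}{2}; t_0 = -\frac{12}{5}; negate the roots.


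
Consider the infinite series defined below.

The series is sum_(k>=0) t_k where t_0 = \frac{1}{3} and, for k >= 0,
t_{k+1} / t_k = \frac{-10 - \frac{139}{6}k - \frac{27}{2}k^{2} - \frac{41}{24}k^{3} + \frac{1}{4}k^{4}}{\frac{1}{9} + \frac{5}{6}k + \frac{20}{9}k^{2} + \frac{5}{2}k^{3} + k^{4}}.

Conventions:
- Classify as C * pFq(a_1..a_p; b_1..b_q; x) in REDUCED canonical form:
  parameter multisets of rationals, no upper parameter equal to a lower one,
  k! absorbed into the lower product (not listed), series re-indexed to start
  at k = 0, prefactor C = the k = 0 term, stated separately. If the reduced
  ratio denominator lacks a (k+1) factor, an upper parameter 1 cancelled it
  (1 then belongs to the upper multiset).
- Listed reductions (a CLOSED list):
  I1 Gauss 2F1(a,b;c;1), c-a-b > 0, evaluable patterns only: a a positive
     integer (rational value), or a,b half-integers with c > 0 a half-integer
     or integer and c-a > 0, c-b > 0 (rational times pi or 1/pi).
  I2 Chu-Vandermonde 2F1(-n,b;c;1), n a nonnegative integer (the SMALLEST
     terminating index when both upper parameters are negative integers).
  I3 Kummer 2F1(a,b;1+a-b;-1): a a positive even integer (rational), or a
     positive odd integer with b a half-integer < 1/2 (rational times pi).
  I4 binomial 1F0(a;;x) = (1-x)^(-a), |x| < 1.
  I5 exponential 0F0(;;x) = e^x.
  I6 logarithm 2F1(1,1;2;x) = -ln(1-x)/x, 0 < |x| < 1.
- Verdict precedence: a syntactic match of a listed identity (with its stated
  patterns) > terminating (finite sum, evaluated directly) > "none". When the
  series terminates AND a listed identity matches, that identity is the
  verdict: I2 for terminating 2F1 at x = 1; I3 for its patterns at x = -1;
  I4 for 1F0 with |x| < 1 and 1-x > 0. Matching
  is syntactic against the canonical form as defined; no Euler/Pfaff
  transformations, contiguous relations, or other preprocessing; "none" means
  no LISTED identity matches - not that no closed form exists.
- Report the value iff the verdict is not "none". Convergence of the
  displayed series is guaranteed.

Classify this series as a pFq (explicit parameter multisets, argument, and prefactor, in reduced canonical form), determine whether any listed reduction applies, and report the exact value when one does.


Reduced: x = \frac{1}{4}, 3F2, upper = {-12, 2, \frac{5}{2}}, lower = {\frac{1}{3}, \frac{1}{2}}, C = \frac{1}{3}. Verdict: terminating - upper -12 stops the sum at k = 12; the 13 terms are added exactly. Hence: -\frac{238719606009961}{458613420195840}.

Structural cue: x = \frac{1}{4} and roots of the ratio polynomials (C = 1/3, x = 1/4) are the negated parameters.
Term ratio: r(k) = \frac{1}{4} * (k-12) (k+2) (k+\frac{5}{2}) / [(k+\frac{1}{3}) (k+\frac{1}{2}) (k+1)] - rational in k, leading ratio \frac{1}{4}; with t_0 = \frac{1}{3}, classification follows.


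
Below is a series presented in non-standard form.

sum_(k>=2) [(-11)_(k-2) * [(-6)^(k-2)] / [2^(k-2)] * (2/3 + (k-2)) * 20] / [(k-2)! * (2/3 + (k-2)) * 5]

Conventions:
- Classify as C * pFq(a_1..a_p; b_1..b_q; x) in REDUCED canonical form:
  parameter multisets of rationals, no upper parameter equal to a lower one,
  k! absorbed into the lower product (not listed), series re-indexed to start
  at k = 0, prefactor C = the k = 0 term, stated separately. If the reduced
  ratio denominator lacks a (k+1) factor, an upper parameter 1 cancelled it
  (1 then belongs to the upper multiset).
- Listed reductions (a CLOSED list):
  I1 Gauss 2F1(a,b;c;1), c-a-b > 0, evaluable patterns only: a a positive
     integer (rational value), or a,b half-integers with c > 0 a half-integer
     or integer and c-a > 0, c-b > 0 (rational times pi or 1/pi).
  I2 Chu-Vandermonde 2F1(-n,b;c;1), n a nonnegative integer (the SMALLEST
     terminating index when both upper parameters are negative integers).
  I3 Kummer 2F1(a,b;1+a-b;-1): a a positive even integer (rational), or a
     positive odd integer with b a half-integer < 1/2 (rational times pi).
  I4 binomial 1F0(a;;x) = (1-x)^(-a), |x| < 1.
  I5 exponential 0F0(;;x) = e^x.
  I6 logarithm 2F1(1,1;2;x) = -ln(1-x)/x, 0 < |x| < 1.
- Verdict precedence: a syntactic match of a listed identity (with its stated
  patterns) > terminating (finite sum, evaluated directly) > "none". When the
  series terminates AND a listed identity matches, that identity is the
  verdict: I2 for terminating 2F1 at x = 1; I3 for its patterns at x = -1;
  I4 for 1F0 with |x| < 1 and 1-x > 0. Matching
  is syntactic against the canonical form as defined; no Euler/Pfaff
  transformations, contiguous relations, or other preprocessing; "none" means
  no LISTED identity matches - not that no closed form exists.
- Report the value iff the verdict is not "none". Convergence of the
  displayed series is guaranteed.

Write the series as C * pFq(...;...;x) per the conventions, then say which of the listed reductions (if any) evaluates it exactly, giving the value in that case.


At argument -3: a 1F0 with upper {-11}, lower {-}, scaled by C = 4. Verdict: terminating - upper -11 stops the sum at k = 11; the 12 terms are added exactly. Exact value: 16777216.

Structural cue: from the first term 4: the constant factors (C = 4) combine into one prefactor.
Ratio: r(k) = (-3) * (k-11) / [(k+1)] - rational in k, leading ratio (-3); with t_0 = 4, classification follows.
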